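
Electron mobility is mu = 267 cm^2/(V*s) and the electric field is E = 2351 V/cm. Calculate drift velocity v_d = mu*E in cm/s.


Step 1: v_d = mu * E
Step 2: v_d = 267 * 2351 = 627717
Step 3: v_d = 6.28e+05 cm/s

6.28e+05


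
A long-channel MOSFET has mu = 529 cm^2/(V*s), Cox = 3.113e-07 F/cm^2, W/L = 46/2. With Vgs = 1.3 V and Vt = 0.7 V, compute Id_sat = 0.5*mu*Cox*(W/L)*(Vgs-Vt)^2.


Step 1: Overdrive voltage Vov = Vgs - Vt = 1.3 - 0.7 = 0.6 V
Step 2: W/L = 46/2 = 23
Step 3: Id = 0.5 * 529 * 3.113e-07 * 23 * 0.6^2
Step 4: Id = 6.82e-04 A

6.82e-04


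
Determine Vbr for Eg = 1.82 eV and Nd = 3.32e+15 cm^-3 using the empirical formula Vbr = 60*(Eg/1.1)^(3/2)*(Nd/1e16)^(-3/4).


Step 1: Eg/1.1 = 1.82/1.1 = 1.654545
Step 2: (Eg/1.1)^1.5 = 1.654545^1.5 = 2.128227
Step 3: (Nd/1e16)^(-0.75) = (0.332)^(-0.75) = 2.286370
Step 4: Vbr = 60 * 2.128227 * 2.286370 = 292.0 V

292.0


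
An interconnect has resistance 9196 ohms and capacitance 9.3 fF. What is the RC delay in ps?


Step 1: tau = R * C
Step 2: tau = 9196 * 9.3 fF = 9196 * 9.3e-15 F
Step 3: tau = 8.55228e-11 s = 85.5228 ps

85.5228


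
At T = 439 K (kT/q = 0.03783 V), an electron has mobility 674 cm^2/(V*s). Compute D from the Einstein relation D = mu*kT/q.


Step 1: D = mu * (kT/q)
Step 2: D = 674 * 0.03783
Step 3: D = 25.5 cm^2/s

25.5


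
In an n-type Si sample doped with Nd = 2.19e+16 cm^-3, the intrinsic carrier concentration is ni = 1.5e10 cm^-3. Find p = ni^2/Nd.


Step 1: Since Nd >> ni, n ≈ Nd = 2.19e+16 cm^-3
Step 2: p = ni^2 / n = (1.5e10)^2 / 2.19e+16
Step 3: p = 2.25e20 / 2.19e+16 = 1.03e+04 cm^-3

1.03e+04


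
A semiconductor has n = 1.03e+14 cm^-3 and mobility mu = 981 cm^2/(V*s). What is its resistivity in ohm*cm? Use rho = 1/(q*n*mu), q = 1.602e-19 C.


Step 1: sigma = q * n * mu = 1.602e-19 * 1.03e+14 * 981 = 1.61871e-02 S/cm
Step 2: rho = 1 / sigma = 1 / 1.61871e-02 = 61.78 ohm*cm

61.78


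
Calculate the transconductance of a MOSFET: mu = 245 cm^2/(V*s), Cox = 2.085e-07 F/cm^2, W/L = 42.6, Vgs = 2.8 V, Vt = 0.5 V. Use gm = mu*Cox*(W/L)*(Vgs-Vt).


Step 1: Vov = Vgs - Vt = 2.8 - 0.5 = 2.3 V
Step 2: gm = mu * Cox * (W/L) * Vov
Step 3: gm = 245 * 2.085e-07 * 42.6 * 2.3 = 5.01e-03 S

5.01e-03


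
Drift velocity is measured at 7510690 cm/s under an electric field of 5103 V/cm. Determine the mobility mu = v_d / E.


Step 1: mu = v_d / E
Step 2: mu = 7510690 / 5103
Step 3: mu = 1471.82 cm^2/(V*s)

1471.82


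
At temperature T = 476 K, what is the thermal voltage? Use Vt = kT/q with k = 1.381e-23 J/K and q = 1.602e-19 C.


Step 1: kT = 1.381e-23 * 476 = 6.57356e-21 J
Step 2: Vt = kT/q = 6.57356e-21 / 1.602e-19
Step 3: Vt = 0.04103 V

0.04103


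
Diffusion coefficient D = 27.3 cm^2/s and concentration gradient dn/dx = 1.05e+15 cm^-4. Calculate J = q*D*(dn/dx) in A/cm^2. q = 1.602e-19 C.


Step 1: J = q * D * (dn/dx)
Step 2: J = 1.602e-19 * 27.3 * 1.05e+15
Step 3: J = 4.59e-03 A/cm^2

4.59e-03


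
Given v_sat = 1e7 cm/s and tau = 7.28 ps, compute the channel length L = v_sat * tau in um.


Step 1: tau in seconds = 7.28 ps * 1e-12 = 7.2800e-12 s
Step 2: L = v_sat * tau = 1e7 * 7.2800e-12 = 7.2800e-05 cm
Step 3: L in um = 7.2800e-05 * 1e4 = 0.728 um

0.728


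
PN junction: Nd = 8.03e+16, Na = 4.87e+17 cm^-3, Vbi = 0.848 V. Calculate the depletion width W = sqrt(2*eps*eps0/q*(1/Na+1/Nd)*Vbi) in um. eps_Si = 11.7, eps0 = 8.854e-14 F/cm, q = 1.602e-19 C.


Step 1: 1/Na + 1/Nd = 1/4.87e+17 + 1/8.03e+16 = 1.45067e-17
Step 2: 2*eps*eps0/q = 2*11.7*8.854e-14/1.602e-19 = 1.293281e+07
Step 3: W^2 = 1.293281e+07 * 1.45067e-17 * 0.848 = 1.59095e-10
Step 4: W = sqrt(1.59095e-10) = 1.261e-05 cm = 0.1261 um

0.1261


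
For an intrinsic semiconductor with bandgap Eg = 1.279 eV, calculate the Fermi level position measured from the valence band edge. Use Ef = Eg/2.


Step 1: For an intrinsic semiconductor, the Fermi level sits at midgap.
Step 2: Ef = Eg / 2 = 1.279 / 2 = 0.6395 eV

0.6395


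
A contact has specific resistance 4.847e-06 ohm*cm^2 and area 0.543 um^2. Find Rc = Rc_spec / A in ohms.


Step 1: Convert area to cm^2: 0.543 um^2 = 5.4300e-09 cm^2
Step 2: Rc = Rc_spec / A = 4.847e-06 / 5.4300e-09
Step 3: Rc = 8.93e+02 ohms

8.93e+02


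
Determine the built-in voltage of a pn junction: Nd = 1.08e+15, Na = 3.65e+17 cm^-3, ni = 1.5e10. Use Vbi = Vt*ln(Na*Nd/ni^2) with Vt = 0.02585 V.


Step 1: Compute Na*Nd/ni^2 = 3.65e+17 * 1.08e+15 / (1.5e10)^2 = 1.7520e+12
Step 2: ln(1.7520e+12) = 28.1918
Step 3: Vbi = 0.02585 * 28.1918 = 0.729 V

0.729


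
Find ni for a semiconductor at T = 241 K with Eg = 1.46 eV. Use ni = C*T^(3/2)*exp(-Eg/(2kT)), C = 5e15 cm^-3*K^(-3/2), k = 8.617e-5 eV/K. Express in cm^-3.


Step 1: Compute kT = 8.617e-5 * 241 = 0.02076697 eV
Step 2: Exponent = -Eg/(2kT) = -1.46/(2*0.02076697) = -35.15197
Step 3: T^(3/2) = 241^1.5 = 3741.33
Step 4: ni = 5e15 * 3741.33 * exp(-35.15197) = 1.01e+04 cm^-3

1.01e+04


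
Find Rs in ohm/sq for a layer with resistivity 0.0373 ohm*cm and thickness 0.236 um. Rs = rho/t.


Step 1: Convert thickness to cm: t = 0.236 um = 2.3600e-05 cm
Step 2: Rs = rho / t = 0.0373 / 2.3600e-05
Step 3: Rs = 1580.5 ohm/sq

1580.5


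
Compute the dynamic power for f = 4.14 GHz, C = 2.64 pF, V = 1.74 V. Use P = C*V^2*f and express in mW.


Step 1: V^2 = 1.74^2 = 3.0276 V^2
Step 2: P = C*V^2*f = 2.64e-12 F * 3.0276 * 4.14e9 Hz
Step 3: P = 3.309045696e-02 W
Step 4: P = 33.09 mW

33.09


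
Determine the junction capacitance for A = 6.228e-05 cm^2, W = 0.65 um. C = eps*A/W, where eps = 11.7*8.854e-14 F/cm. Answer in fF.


Step 1: eps_Si = 11.7 * 8.854e-14 = 1.035918e-12 F/cm
Step 2: W in cm = 0.65 * 1e-4 = 6.50e-05 cm
Step 3: C = 1.035918e-12 * 6.228e-05 / 6.50e-05 = 9.925688e-13 F
Step 4: C = 992.57 fF

992.57


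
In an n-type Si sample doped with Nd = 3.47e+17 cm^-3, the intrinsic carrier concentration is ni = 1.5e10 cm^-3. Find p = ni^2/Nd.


Step 1: Since Nd >> ni, n ≈ Nd = 3.47e+17 cm^-3
Step 2: p = ni^2 / n = (1.5e10)^2 / 3.47e+17
Step 3: p = 2.25e20 / 3.47e+17 = 6.48e+02 cm^-3

6.48e+02


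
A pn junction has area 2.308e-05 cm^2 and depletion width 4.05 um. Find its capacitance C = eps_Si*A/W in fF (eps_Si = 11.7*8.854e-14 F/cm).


Step 1: eps_Si = 11.7 * 8.854e-14 = 1.035918e-12 F/cm
Step 2: W in cm = 4.05 * 1e-4 = 4.05e-04 cm
Step 3: C = 1.035918e-12 * 2.308e-05 / 4.05e-04 = 5.903454e-14 F
Step 4: C = 59.03 fF

59.03


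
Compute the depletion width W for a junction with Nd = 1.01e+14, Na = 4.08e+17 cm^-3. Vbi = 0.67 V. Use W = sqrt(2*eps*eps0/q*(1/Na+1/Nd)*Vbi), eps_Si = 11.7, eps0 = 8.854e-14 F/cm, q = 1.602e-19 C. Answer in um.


Step 1: 1/Na + 1/Nd = 1/4.08e+17 + 1/1.01e+14 = 9.90344e-15
Step 2: 2*eps*eps0/q = 2*11.7*8.854e-14/1.602e-19 = 1.293281e+07
Step 3: W^2 = 1.293281e+07 * 9.90344e-15 * 0.67 = 8.58131e-08
Step 4: W = sqrt(8.58131e-08) = 2.929e-04 cm = 2.929 um

2.929


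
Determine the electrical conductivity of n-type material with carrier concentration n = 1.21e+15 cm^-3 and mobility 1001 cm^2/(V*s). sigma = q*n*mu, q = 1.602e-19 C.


Step 1: sigma = q * n * mu
Step 2: sigma = 1.602e-19 * 1.21e+15 * 1001
Step 3: sigma = 1.940e-01 S/cm

1.940e-01


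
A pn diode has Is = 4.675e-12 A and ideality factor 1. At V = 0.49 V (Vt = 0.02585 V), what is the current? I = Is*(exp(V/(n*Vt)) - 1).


Step 1: V/(n*Vt) = 0.49/(1*0.02585) = 18.9555
Step 2: exp(18.9555) = 1.7071e+08
Step 3: I = 4.675e-12 * (1.7071e+08 - 1) = 7.98e-04 A

7.98e-04


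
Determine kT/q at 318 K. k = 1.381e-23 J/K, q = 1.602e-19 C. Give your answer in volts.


Step 1: kT = 1.381e-23 * 318 = 4.39158e-21 J
Step 2: Vt = kT/q = 4.39158e-21 / 1.602e-19
Step 3: Vt = 0.02741 V

0.02741


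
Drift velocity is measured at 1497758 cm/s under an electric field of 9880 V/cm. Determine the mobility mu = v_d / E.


Step 1: mu = v_d / E
Step 2: mu = 1497758 / 9880
Step 3: mu = 151.59 cm^2/(V*s)

151.59


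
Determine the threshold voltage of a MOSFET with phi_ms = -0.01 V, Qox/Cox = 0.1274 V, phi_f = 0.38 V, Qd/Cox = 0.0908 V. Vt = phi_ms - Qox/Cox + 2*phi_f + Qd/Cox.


Step 1: Vt = phi_ms - Qox/Cox + 2*phi_f + Qd/Cox
Step 2: Vt = -0.01 - 0.1274 + 2*0.38 + 0.0908
Step 3: Vt = -0.01 - 0.1274 + 0.76 + 0.0908
Step 4: Vt = 0.7134 V

0.7134


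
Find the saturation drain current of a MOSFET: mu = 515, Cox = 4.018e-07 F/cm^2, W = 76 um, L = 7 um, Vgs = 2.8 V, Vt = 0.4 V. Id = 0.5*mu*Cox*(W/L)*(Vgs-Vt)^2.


Step 1: Overdrive voltage Vov = Vgs - Vt = 2.8 - 0.4 = 2.4 V
Step 2: W/L = 76/7 = 10.8571
Step 3: Id = 0.5 * 515 * 4.018e-07 * 10.8571 * 2.4^2
Step 4: Id = 6.47e-03 A

6.47e-03


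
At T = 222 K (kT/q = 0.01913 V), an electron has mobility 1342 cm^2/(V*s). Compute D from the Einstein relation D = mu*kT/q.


Step 1: D = mu * (kT/q)
Step 2: D = 1342 * 0.01913
Step 3: D = 25.67 cm^2/s

25.67


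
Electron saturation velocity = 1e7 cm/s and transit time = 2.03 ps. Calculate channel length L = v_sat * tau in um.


Step 1: tau in seconds = 2.03 ps * 1e-12 = 2.0300e-12 s
Step 2: L = v_sat * tau = 1e7 * 2.0300e-12 = 2.0300e-05 cm
Step 3: L in um = 2.0300e-05 * 1e4 = 0.203 um

0.203


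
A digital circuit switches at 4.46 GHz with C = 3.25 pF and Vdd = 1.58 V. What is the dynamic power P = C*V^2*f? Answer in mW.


Step 1: V^2 = 1.58^2 = 2.4964 V^2
Step 2: P = C*V^2*f = 3.25e-12 F * 2.4964 * 4.46e9 Hz
Step 3: P = 3.6185318e-02 W
Step 4: P = 36.185 mW

36.185


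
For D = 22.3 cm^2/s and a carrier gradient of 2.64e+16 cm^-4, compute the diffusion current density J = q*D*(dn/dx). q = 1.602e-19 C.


Step 1: J = q * D * (dn/dx)
Step 2: J = 1.602e-19 * 22.3 * 2.64e+16
Step 3: J = 9.43e-02 A/cm^2

9.43e-02


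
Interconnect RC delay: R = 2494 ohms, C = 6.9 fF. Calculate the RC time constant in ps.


Step 1: tau = R * C
Step 2: tau = 2494 * 6.9 fF = 2494 * 6.9e-15 F
Step 3: tau = 1.72086e-11 s = 17.2086 ps

17.2086


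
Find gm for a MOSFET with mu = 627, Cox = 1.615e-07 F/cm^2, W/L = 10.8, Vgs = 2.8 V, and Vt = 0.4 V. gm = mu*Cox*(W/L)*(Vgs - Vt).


Step 1: Vov = Vgs - Vt = 2.8 - 0.4 = 2.4 V
Step 2: gm = mu * Cox * (W/L) * Vov
Step 3: gm = 627 * 1.615e-07 * 10.8 * 2.4 = 2.62e-03 S

2.62e-03


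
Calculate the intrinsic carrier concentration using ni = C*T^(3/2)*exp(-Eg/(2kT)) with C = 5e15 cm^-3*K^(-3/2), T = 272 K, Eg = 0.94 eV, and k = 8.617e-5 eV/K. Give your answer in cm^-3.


Step 1: Compute kT = 8.617e-5 * 272 = 0.02343824 eV
Step 2: Exponent = -Eg/(2kT) = -0.94/(2*0.02343824) = -20.05270
Step 3: T^(3/2) = 272^1.5 = 4485.94
Step 4: ni = 5e15 * 4485.94 * exp(-20.05270) = 4.39e+10 cm^-3

4.39e+10


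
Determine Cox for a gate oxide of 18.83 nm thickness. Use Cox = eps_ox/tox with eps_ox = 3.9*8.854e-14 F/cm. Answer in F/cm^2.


Step 1: eps_ox = 3.9 * 8.854e-14 = 3.45306e-13 F/cm
Step 2: tox in cm = 18.83 nm * 1e-7 = 1.8830e-06 cm
Step 3: Cox = 3.45306e-13 / 1.8830e-06 = 1.83e-07 F/cm^2

1.83e-07


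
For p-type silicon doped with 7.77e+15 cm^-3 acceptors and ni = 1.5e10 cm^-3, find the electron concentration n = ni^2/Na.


Step 1: Majority hole concentration p ≈ Na = 7.77e+15 cm^-3
Step 2: n = ni^2 / Na = (1.5e10)^2 / 7.77e+15
Step 3: n = 2.90e+04 cm^-3

2.90e+04


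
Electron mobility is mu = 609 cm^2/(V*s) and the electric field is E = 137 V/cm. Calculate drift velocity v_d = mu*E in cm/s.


Step 1: v_d = mu * E
Step 2: v_d = 609 * 137 = 83433
Step 3: v_d = 8.34e+04 cm/s

8.34e+04


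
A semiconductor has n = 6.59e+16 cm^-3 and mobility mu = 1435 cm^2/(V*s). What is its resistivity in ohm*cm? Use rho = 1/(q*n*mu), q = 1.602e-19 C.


Step 1: sigma = q * n * mu = 1.602e-19 * 6.59e+16 * 1435 = 1.51496e+01 S/cm
Step 2: rho = 1 / sigma = 1 / 1.51496e+01 = 0.06601 ohm*cm

0.06601


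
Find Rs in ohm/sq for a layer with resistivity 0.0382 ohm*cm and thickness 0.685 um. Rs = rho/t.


Step 1: Convert thickness to cm: t = 0.685 um = 6.8500e-05 cm
Step 2: Rs = rho / t = 0.0382 / 6.8500e-05
Step 3: Rs = 557.7 ohm/sq

557.7


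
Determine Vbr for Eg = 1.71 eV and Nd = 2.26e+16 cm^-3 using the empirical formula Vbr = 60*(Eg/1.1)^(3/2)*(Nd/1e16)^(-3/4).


Step 1: Eg/1.1 = 1.71/1.1 = 1.554545
Step 2: (Eg/1.1)^1.5 = 1.554545^1.5 = 1.938228
Step 3: (Nd/1e16)^(-0.75) = (2.26)^(-0.75) = 0.542524
Step 4: Vbr = 60 * 1.938228 * 0.542524 = 63.1 V

63.1


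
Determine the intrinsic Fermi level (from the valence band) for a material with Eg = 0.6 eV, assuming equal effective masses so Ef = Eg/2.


Step 1: For an intrinsic semiconductor, the Fermi level sits at midgap.
Step 2: Ef = Eg / 2 = 0.6 / 2 = 0.3 eV

0.3


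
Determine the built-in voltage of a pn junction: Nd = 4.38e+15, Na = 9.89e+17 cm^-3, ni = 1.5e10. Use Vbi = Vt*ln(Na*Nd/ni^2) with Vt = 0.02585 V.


Step 1: Compute Na*Nd/ni^2 = 9.89e+17 * 4.38e+15 / (1.5e10)^2 = 1.9253e+13
Step 2: ln(1.9253e+13) = 30.5887
Step 3: Vbi = 0.02585 * 30.5887 = 0.791 V

0.791


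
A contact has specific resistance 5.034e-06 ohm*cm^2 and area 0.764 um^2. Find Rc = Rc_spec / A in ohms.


Step 1: Convert area to cm^2: 0.764 um^2 = 7.6400e-09 cm^2
Step 2: Rc = Rc_spec / A = 5.034e-06 / 7.6400e-09
Step 3: Rc = 6.59e+02 ohms

6.59e+02


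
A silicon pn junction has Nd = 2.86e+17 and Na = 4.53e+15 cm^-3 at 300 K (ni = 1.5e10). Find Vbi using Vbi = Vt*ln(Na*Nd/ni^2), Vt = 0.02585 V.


Step 1: Compute Na*Nd/ni^2 = 4.53e+15 * 2.86e+17 / (1.5e10)^2 = 5.7581e+12
Step 2: ln(5.7581e+12) = 29.3816
Step 3: Vbi = 0.02585 * 29.3816 = 0.76 V

0.76


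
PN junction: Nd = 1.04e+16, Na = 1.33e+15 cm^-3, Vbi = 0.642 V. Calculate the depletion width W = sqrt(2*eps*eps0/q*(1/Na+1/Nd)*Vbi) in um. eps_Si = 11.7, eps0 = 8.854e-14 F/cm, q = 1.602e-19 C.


Step 1: 1/Na + 1/Nd = 1/1.33e+15 + 1/1.04e+16 = 8.48034e-16
Step 2: 2*eps*eps0/q = 2*11.7*8.854e-14/1.602e-19 = 1.293281e+07
Step 3: W^2 = 1.293281e+07 * 8.48034e-16 * 0.642 = 7.04111e-09
Step 4: W = sqrt(7.04111e-09) = 8.391e-05 cm = 0.8391 um

0.8391


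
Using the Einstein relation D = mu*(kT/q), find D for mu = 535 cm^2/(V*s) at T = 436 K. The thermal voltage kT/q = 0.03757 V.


Step 1: D = mu * (kT/q)
Step 2: D = 535 * 0.03757
Step 3: D = 20.1 cm^2/s

20.1


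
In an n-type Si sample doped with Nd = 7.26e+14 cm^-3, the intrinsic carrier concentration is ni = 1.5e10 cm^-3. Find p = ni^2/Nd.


Step 1: Since Nd >> ni, n ≈ Nd = 7.26e+14 cm^-3
Step 2: p = ni^2 / n = (1.5e10)^2 / 7.26e+14
Step 3: p = 2.25e20 / 7.26e+14 = 3.10e+05 cm^-3

3.10e+05


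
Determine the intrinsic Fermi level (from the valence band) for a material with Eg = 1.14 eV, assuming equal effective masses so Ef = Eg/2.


Step 1: For an intrinsic semiconductor, the Fermi level sits at midgap.
Step 2: Ef = Eg / 2 = 1.14 / 2 = 0.57 eV

0.57


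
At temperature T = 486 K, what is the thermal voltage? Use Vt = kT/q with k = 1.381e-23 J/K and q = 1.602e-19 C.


Step 1: kT = 1.381e-23 * 486 = 6.71166e-21 J
Step 2: Vt = kT/q = 6.71166e-21 / 1.602e-19
Step 3: Vt = 0.0419 V

0.0419


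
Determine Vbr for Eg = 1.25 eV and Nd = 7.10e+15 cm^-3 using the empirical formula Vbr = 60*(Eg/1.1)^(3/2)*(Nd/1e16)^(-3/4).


Step 1: Eg/1.1 = 1.25/1.1 = 1.136364
Step 2: (Eg/1.1)^1.5 = 1.136364^1.5 = 1.211368
Step 3: (Nd/1e16)^(-0.75) = (0.71)^(-0.75) = 1.292874
Step 4: Vbr = 60 * 1.211368 * 1.292874 = 94.0 V

94.0


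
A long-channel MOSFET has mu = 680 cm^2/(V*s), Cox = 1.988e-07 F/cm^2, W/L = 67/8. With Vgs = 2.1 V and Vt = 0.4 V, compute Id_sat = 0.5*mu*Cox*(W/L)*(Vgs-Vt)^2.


Step 1: Overdrive voltage Vov = Vgs - Vt = 2.1 - 0.4 = 1.7 V
Step 2: W/L = 67/8 = 8.375
Step 3: Id = 0.5 * 680 * 1.988e-07 * 8.375 * 1.7^2
Step 4: Id = 1.64e-03 A

1.64e-03


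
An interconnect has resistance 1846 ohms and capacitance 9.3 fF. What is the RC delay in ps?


Step 1: tau = R * C
Step 2: tau = 1846 * 9.3 fF = 1846 * 9.3e-15 F
Step 3: tau = 1.71678e-11 s = 17.1678 ps

17.1678


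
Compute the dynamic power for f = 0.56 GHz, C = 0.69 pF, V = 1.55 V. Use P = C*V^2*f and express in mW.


Step 1: V^2 = 1.55^2 = 2.4025 V^2
Step 2: P = C*V^2*f = 0.69e-12 F * 2.4025 * 0.56e9 Hz
Step 3: P = 9.28326e-04 W
Step 4: P = 0.928 mW

0.928


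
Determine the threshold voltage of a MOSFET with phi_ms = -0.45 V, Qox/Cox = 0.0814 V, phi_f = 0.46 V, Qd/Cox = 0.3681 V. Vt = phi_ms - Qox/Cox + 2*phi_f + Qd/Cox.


Step 1: Vt = phi_ms - Qox/Cox + 2*phi_f + Qd/Cox
Step 2: Vt = -0.45 - 0.0814 + 2*0.46 + 0.3681
Step 3: Vt = -0.45 - 0.0814 + 0.92 + 0.3681
Step 4: Vt = 0.7567 V

0.7567


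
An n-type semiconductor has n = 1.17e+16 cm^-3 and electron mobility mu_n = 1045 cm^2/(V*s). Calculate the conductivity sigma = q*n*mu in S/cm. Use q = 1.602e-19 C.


Step 1: sigma = q * n * mu
Step 2: sigma = 1.602e-19 * 1.17e+16 * 1045
Step 3: sigma = 1.959e+00 S/cm

1.959e+00


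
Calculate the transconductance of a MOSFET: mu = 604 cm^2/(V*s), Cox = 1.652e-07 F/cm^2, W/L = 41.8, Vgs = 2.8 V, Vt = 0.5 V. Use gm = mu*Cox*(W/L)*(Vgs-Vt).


Step 1: Vov = Vgs - Vt = 2.8 - 0.5 = 2.3 V
Step 2: gm = mu * Cox * (W/L) * Vov
Step 3: gm = 604 * 1.652e-07 * 41.8 * 2.3 = 9.59e-03 S

9.59e-03


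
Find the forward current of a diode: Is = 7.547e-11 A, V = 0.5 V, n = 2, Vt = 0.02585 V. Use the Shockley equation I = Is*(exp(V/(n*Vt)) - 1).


Step 1: V/(n*Vt) = 0.5/(2*0.02585) = 9.6712
Step 2: exp(9.6712) = 1.5854e+04
Step 3: I = 7.547e-11 * (1.5854e+04 - 1) = 1.20e-06 A

1.20e-06


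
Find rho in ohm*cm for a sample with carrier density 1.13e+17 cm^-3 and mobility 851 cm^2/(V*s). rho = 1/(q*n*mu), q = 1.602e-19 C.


Step 1: sigma = q * n * mu = 1.602e-19 * 1.13e+17 * 851 = 1.54053e+01 S/cm
Step 2: rho = 1 / sigma = 1 / 1.54053e+01 = 0.06491 ohm*cm

0.06491


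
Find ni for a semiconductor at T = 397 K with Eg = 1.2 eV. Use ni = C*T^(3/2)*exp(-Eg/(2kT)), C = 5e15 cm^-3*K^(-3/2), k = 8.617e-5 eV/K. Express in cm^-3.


Step 1: Compute kT = 8.617e-5 * 397 = 0.03420949 eV
Step 2: Exponent = -Eg/(2kT) = -1.2/(2*0.03420949) = -17.53899
Step 3: T^(3/2) = 397^1.5 = 7910.17
Step 4: ni = 5e15 * 7910.17 * exp(-17.53899) = 9.55e+11 cm^-3

9.55e+11


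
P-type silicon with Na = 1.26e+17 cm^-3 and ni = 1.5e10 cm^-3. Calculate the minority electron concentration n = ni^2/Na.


Step 1: Majority hole concentration p ≈ Na = 1.26e+17 cm^-3
Step 2: n = ni^2 / Na = (1.5e10)^2 / 1.26e+17
Step 3: n = 1.79e+03 cm^-3

1.79e+03


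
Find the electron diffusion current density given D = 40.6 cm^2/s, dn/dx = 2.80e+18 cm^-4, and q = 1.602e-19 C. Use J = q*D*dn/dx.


Step 1: J = q * D * (dn/dx)
Step 2: J = 1.602e-19 * 40.6 * 2.80e+18
Step 3: J = 1.82e+01 A/cm^2

1.82e+01


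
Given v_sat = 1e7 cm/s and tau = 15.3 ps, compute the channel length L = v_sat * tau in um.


Step 1: tau in seconds = 15.3 ps * 1e-12 = 1.5300e-11 s
Step 2: L = v_sat * tau = 1e7 * 1.5300e-11 = 1.5300e-04 cm
Step 3: L in um = 1.5300e-04 * 1e4 = 1.53 um

1.53


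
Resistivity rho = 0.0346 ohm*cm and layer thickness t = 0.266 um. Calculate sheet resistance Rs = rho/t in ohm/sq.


Step 1: Convert thickness to cm: t = 0.266 um = 2.6600e-05 cm
Step 2: Rs = rho / t = 0.0346 / 2.6600e-05
Step 3: Rs = 1300.8 ohm/sq

1300.8


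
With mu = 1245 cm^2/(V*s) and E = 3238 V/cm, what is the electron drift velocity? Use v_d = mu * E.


Step 1: v_d = mu * E
Step 2: v_d = 1245 * 3238 = 4031310
Step 3: v_d = 4.03e+06 cm/s

4.03e+06


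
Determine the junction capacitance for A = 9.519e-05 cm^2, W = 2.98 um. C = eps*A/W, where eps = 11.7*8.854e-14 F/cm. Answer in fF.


Step 1: eps_Si = 11.7 * 8.854e-14 = 1.035918e-12 F/cm
Step 2: W in cm = 2.98 * 1e-4 = 2.98e-04 cm
Step 3: C = 1.035918e-12 * 9.519e-05 / 2.98e-04 = 3.309028e-13 F
Step 4: C = 330.9 fF

330.9


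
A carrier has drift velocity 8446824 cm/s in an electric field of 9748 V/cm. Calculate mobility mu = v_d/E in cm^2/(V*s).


Step 1: mu = v_d / E
Step 2: mu = 8446824 / 9748
Step 3: mu = 866.52 cm^2/(V*s)

866.52


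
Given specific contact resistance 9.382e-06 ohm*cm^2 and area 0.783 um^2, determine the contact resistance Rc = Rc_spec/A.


Step 1: Convert area to cm^2: 0.783 um^2 = 7.8300e-09 cm^2
Step 2: Rc = Rc_spec / A = 9.382e-06 / 7.8300e-09
Step 3: Rc = 1.20e+03 ohms

1.20e+03


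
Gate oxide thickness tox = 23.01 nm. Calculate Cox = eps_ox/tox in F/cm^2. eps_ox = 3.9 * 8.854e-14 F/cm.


Step 1: eps_ox = 3.9 * 8.854e-14 = 3.45306e-13 F/cm
Step 2: tox in cm = 23.01 nm * 1e-7 = 2.3010e-06 cm
Step 3: Cox = 3.45306e-13 / 2.3010e-06 = 1.50e-07 F/cm^2

1.50e-07


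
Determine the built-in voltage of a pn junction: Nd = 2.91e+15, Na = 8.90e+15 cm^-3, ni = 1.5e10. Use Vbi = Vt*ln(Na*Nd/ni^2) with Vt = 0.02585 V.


Step 1: Compute Na*Nd/ni^2 = 8.90e+15 * 2.91e+15 / (1.5e10)^2 = 1.1511e+11
Step 2: ln(1.1511e+11) = 25.4692
Step 3: Vbi = 0.02585 * 25.4692 = 0.658 V

0.658


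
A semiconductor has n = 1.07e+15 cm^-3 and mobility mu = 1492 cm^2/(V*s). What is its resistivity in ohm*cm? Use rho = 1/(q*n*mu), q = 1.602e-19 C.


Step 1: sigma = q * n * mu = 1.602e-19 * 1.07e+15 * 1492 = 2.55750e-01 S/cm
Step 2: rho = 1 / sigma = 1 / 2.55750e-01 = 3.91 ohm*cm

3.91


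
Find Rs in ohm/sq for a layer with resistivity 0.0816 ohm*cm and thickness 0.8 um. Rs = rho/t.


Step 1: Convert thickness to cm: t = 0.8 um = 8.0000e-05 cm
Step 2: Rs = rho / t = 0.0816 / 8.0000e-05
Step 3: Rs = 1020.0 ohm/sq

1020.0


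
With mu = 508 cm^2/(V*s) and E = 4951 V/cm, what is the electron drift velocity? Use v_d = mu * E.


Step 1: v_d = mu * E
Step 2: v_d = 508 * 4951 = 2515108
Step 3: v_d = 2.52e+06 cm/s

2.52e+06


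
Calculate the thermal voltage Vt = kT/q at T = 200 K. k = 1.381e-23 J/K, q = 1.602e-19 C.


Step 1: kT = 1.381e-23 * 200 = 2.762e-21 J
Step 2: Vt = kT/q = 2.762e-21 / 1.602e-19
Step 3: Vt = 0.01724 V

0.01724


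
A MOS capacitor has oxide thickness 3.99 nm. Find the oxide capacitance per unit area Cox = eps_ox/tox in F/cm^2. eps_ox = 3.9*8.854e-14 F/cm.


Step 1: eps_ox = 3.9 * 8.854e-14 = 3.45306e-13 F/cm
Step 2: tox in cm = 3.99 nm * 1e-7 = 3.9900e-07 cm
Step 3: Cox = 3.45306e-13 / 3.9900e-07 = 8.65e-07 F/cm^2

8.65e-07


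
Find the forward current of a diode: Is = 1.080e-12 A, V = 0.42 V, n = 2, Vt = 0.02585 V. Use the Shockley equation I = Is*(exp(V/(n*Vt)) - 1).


Step 1: V/(n*Vt) = 0.42/(2*0.02585) = 8.1238
Step 2: exp(8.1238) = 3.3738e+03
Step 3: I = 1.080e-12 * (3.3738e+03 - 1) = 3.64e-09 A

3.64e-09


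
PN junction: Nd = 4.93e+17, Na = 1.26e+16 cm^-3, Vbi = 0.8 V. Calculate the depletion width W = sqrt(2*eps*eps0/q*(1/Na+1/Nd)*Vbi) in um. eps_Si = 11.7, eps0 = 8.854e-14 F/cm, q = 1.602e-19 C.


Step 1: 1/Na + 1/Nd = 1/1.26e+16 + 1/4.93e+17 = 8.13935e-17
Step 2: 2*eps*eps0/q = 2*11.7*8.854e-14/1.602e-19 = 1.293281e+07
Step 3: W^2 = 1.293281e+07 * 8.13935e-17 * 0.8 = 8.42117e-10
Step 4: W = sqrt(8.42117e-10) = 2.902e-05 cm = 0.2902 um

0.2902


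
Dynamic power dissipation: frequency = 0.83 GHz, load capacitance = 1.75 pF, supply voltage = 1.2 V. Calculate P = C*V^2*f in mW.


Step 1: V^2 = 1.2^2 = 1.44 V^2
Step 2: P = C*V^2*f = 1.75e-12 F * 1.44 * 0.83e9 Hz
Step 3: P = 2.0916e-03 W
Step 4: P = 2.092 mW

2.092


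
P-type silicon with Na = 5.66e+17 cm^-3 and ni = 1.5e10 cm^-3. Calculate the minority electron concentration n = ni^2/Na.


Step 1: Majority hole concentration p ≈ Na = 5.66e+17 cm^-3
Step 2: n = ni^2 / Na = (1.5e10)^2 / 5.66e+17
Step 3: n = 3.98e+02 cm^-3

3.98e+02


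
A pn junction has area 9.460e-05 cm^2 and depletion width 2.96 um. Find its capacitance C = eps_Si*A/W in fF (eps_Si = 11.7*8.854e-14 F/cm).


Step 1: eps_Si = 11.7 * 8.854e-14 = 1.035918e-12 F/cm
Step 2: W in cm = 2.96 * 1e-4 = 2.96e-04 cm
Step 3: C = 1.035918e-12 * 9.460e-05 / 2.96e-04 = 3.310738e-13 F
Step 4: C = 331.07 fF

331.07


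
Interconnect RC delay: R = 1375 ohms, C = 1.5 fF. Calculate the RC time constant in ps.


Step 1: tau = R * C
Step 2: tau = 1375 * 1.5 fF = 1375 * 1.5e-15 F
Step 3: tau = 2.0625e-12 s = 2.0625 ps

2.0625


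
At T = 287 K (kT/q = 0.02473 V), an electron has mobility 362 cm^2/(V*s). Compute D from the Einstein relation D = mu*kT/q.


Step 1: D = mu * (kT/q)
Step 2: D = 362 * 0.02473
Step 3: D = 8.95 cm^2/s

8.95


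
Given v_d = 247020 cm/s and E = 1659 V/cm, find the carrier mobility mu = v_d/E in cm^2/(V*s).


Step 1: mu = v_d / E
Step 2: mu = 247020 / 1659
Step 3: mu = 148.9 cm^2/(V*s)

148.9


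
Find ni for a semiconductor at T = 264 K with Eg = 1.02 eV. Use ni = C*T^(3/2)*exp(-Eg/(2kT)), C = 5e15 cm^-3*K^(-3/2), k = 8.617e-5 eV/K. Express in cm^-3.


Step 1: Compute kT = 8.617e-5 * 264 = 0.02274888 eV
Step 2: Exponent = -Eg/(2kT) = -1.02/(2*0.02274888) = -22.41869
Step 3: T^(3/2) = 264^1.5 = 4289.49
Step 4: ni = 5e15 * 4289.49 * exp(-22.41869) = 3.94e+09 cm^-3

3.94e+09


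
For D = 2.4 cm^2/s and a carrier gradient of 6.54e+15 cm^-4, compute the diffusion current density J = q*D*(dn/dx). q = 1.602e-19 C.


Step 1: J = q * D * (dn/dx)
Step 2: J = 1.602e-19 * 2.4 * 6.54e+15
Step 3: J = 2.51e-03 A/cm^2

2.51e-03


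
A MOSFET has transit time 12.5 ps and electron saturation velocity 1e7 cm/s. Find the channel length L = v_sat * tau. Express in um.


Step 1: tau in seconds = 12.5 ps * 1e-12 = 1.2500e-11 s
Step 2: L = v_sat * tau = 1e7 * 1.2500e-11 = 1.2500e-04 cm
Step 3: L in um = 1.2500e-04 * 1e4 = 1.25 um

1.25


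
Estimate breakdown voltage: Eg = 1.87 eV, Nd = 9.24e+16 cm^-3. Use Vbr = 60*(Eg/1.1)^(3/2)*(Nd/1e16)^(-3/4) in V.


Step 1: Eg/1.1 = 1.87/1.1 = 1.700000
Step 2: (Eg/1.1)^1.5 = 1.700000^1.5 = 2.216529
Step 3: (Nd/1e16)^(-0.75) = (9.24)^(-0.75) = 0.188689
Step 4: Vbr = 60 * 2.216529 * 0.188689 = 25.1 V

25.1


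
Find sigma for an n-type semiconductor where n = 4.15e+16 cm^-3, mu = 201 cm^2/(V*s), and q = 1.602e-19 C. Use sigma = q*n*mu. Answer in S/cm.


Step 1: sigma = q * n * mu
Step 2: sigma = 1.602e-19 * 4.15e+16 * 201
Step 3: sigma = 1.336e+00 S/cm

1.336e+00


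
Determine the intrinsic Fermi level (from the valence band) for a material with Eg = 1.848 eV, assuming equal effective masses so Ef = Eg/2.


Step 1: For an intrinsic semiconductor, the Fermi level sits at midgap.
Step 2: Ef = Eg / 2 = 1.848 / 2 = 0.924 eV

0.924


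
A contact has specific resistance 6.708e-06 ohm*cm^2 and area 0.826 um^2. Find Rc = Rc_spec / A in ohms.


Step 1: Convert area to cm^2: 0.826 um^2 = 8.2600e-09 cm^2
Step 2: Rc = Rc_spec / A = 6.708e-06 / 8.2600e-09
Step 3: Rc = 8.12e+02 ohms

8.12e+02


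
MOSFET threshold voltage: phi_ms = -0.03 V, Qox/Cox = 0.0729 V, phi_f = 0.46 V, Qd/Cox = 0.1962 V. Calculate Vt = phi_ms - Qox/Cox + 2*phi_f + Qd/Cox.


Step 1: Vt = phi_ms - Qox/Cox + 2*phi_f + Qd/Cox
Step 2: Vt = -0.03 - 0.0729 + 2*0.46 + 0.1962
Step 3: Vt = -0.03 - 0.0729 + 0.92 + 0.1962
Step 4: Vt = 1.0133 V

1.0133


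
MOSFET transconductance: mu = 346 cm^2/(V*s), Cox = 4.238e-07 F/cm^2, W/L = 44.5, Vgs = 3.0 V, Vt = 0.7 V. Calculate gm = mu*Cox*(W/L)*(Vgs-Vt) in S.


Step 1: Vov = Vgs - Vt = 3.0 - 0.7 = 2.3 V
Step 2: gm = mu * Cox * (W/L) * Vov
Step 3: gm = 346 * 4.238e-07 * 44.5 * 2.3 = 1.50e-02 S

1.50e-02


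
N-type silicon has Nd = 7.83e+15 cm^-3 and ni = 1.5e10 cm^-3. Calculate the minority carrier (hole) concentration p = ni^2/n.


Step 1: Since Nd >> ni, n ≈ Nd = 7.83e+15 cm^-3
Step 2: p = ni^2 / n = (1.5e10)^2 / 7.83e+15
Step 3: p = 2.25e20 / 7.83e+15 = 2.87e+04 cm^-3

2.87e+04


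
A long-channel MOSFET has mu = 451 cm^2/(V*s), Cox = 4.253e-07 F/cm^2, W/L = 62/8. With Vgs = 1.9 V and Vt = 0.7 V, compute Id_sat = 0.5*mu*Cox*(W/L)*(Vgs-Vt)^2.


Step 1: Overdrive voltage Vov = Vgs - Vt = 1.9 - 0.7 = 1.2 V
Step 2: W/L = 62/8 = 7.75
Step 3: Id = 0.5 * 451 * 4.253e-07 * 7.75 * 1.2^2
Step 4: Id = 1.07e-03 A

1.07e-03


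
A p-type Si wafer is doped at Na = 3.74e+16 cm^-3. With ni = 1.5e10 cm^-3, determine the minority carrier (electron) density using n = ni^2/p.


Step 1: Majority hole concentration p ≈ Na = 3.74e+16 cm^-3
Step 2: n = ni^2 / Na = (1.5e10)^2 / 3.74e+16
Step 3: n = 6.02e+03 cm^-3

6.02e+03


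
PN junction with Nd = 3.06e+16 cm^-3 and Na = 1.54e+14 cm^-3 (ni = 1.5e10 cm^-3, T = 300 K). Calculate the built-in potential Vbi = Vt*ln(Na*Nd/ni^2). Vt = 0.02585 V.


Step 1: Compute Na*Nd/ni^2 = 1.54e+14 * 3.06e+16 / (1.5e10)^2 = 2.0944e+10
Step 2: ln(2.0944e+10) = 23.7651
Step 3: Vbi = 0.02585 * 23.7651 = 0.614 V

0.614


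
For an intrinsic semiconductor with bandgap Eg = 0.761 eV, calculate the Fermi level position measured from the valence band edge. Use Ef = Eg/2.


Step 1: For an intrinsic semiconductor, the Fermi level sits at midgap.
Step 2: Ef = Eg / 2 = 0.761 / 2 = 0.3805 eV

0.3805


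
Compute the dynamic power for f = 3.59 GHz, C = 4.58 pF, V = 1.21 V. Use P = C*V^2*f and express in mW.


Step 1: V^2 = 1.21^2 = 1.4641 V^2
Step 2: P = C*V^2*f = 4.58e-12 F * 1.4641 * 3.59e9 Hz
Step 3: P = 2.407302502e-02 W
Step 4: P = 24.073 mW

24.073


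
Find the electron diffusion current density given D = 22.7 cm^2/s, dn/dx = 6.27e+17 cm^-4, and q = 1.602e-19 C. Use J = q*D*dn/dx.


Step 1: J = q * D * (dn/dx)
Step 2: J = 1.602e-19 * 22.7 * 6.27e+17
Step 3: J = 2.28e+00 A/cm^2

2.28e+00


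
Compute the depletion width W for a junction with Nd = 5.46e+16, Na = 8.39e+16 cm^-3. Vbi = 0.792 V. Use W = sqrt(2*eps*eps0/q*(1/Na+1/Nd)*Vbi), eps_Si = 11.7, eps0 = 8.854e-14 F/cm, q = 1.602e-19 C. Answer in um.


Step 1: 1/Na + 1/Nd = 1/8.39e+16 + 1/5.46e+16 = 3.02340e-17
Step 2: 2*eps*eps0/q = 2*11.7*8.854e-14/1.602e-19 = 1.293281e+07
Step 3: W^2 = 1.293281e+07 * 3.02340e-17 * 0.792 = 3.09680e-10
Step 4: W = sqrt(3.09680e-10) = 1.760e-05 cm = 0.176 um

0.176


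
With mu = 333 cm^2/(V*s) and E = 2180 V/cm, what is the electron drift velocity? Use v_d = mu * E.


Step 1: v_d = mu * E
Step 2: v_d = 333 * 2180 = 725940
Step 3: v_d = 7.26e+05 cm/s

7.26e+05


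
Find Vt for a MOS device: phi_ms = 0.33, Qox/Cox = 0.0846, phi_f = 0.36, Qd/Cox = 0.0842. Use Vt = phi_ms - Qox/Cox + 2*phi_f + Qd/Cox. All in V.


Step 1: Vt = phi_ms - Qox/Cox + 2*phi_f + Qd/Cox
Step 2: Vt = 0.33 - 0.0846 + 2*0.36 + 0.0842
Step 3: Vt = 0.33 - 0.0846 + 0.72 + 0.0842
Step 4: Vt = 1.0496 V

1.0496


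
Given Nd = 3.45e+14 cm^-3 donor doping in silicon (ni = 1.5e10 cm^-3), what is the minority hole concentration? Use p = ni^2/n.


Step 1: Since Nd >> ni, n ≈ Nd = 3.45e+14 cm^-3
Step 2: p = ni^2 / n = (1.5e10)^2 / 3.45e+14
Step 3: p = 2.25e20 / 3.45e+14 = 6.52e+05 cm^-3

6.52e+05


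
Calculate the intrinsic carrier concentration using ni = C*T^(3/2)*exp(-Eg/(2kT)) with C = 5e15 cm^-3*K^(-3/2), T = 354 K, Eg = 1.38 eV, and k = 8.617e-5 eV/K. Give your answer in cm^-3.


Step 1: Compute kT = 8.617e-5 * 354 = 0.03050418 eV
Step 2: Exponent = -Eg/(2kT) = -1.38/(2*0.03050418) = -22.61985
Step 3: T^(3/2) = 354^1.5 = 6660.47
Step 4: ni = 5e15 * 6660.47 * exp(-22.61985) = 5.00e+09 cm^-3

5.00e+09


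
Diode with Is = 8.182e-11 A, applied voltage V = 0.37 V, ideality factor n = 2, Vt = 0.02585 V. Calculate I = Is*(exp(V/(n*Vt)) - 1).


Step 1: V/(n*Vt) = 0.37/(2*0.02585) = 7.1567
Step 2: exp(7.1567) = 1.2827e+03
Step 3: I = 8.182e-11 * (1.2827e+03 - 1) = 1.05e-07 A

1.05e-07


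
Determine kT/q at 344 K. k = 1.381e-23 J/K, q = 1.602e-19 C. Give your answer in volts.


Step 1: kT = 1.381e-23 * 344 = 4.75064e-21 J
Step 2: Vt = kT/q = 4.75064e-21 / 1.602e-19
Step 3: Vt = 0.02965 V

0.02965


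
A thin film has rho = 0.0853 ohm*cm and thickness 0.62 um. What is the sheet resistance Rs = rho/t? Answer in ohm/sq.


Step 1: Convert thickness to cm: t = 0.62 um = 6.2000e-05 cm
Step 2: Rs = rho / t = 0.0853 / 6.2000e-05
Step 3: Rs = 1375.8 ohm/sq

1375.8


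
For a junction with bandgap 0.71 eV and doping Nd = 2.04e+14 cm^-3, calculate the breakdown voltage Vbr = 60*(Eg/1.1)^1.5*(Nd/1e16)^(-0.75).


Step 1: Eg/1.1 = 0.71/1.1 = 0.645455
Step 2: (Eg/1.1)^1.5 = 0.645455^1.5 = 0.518560
Step 3: (Nd/1e16)^(-0.75) = (0.0204)^(-0.75) = 18.525817
Step 4: Vbr = 60 * 0.518560 * 18.525817 = 576.4 V

576.4


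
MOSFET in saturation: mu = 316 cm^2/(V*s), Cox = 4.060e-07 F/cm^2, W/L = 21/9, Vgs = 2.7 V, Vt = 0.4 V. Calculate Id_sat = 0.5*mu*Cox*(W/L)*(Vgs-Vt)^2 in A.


Step 1: Overdrive voltage Vov = Vgs - Vt = 2.7 - 0.4 = 2.3 V
Step 2: W/L = 21/9 = 2.33333
Step 3: Id = 0.5 * 316 * 4.060e-07 * 2.33333 * 2.3^2
Step 4: Id = 7.92e-04 A

7.92e-04


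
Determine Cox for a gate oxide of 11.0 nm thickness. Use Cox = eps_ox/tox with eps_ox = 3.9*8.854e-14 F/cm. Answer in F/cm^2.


Step 1: eps_ox = 3.9 * 8.854e-14 = 3.45306e-13 F/cm
Step 2: tox in cm = 11.0 nm * 1e-7 = 1.1000e-06 cm
Step 3: Cox = 3.45306e-13 / 1.1000e-06 = 3.14e-07 F/cm^2

3.14e-07


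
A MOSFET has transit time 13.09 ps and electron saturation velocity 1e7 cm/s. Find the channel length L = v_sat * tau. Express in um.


Step 1: tau in seconds = 13.09 ps * 1e-12 = 1.3090e-11 s
Step 2: L = v_sat * tau = 1e7 * 1.3090e-11 = 1.3090e-04 cm
Step 3: L in um = 1.3090e-04 * 1e4 = 1.309 um

1.309


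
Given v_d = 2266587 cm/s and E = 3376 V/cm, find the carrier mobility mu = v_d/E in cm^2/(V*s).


Step 1: mu = v_d / E
Step 2: mu = 2266587 / 3376
Step 3: mu = 671.38 cm^2/(V*s)

671.38


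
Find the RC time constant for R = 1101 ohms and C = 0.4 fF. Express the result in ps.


Step 1: tau = R * C
Step 2: tau = 1101 * 0.4 fF = 1101 * 4.0e-16 F
Step 3: tau = 4.404e-13 s = 0.4404 ps

0.4404


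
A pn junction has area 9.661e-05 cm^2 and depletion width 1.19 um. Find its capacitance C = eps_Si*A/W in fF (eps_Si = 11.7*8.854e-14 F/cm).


Step 1: eps_Si = 11.7 * 8.854e-14 = 1.035918e-12 F/cm
Step 2: W in cm = 1.19 * 1e-4 = 1.19e-04 cm
Step 3: C = 1.035918e-12 * 9.661e-05 / 1.19e-04 = 8.410087e-13 F
Step 4: C = 841.01 fF

841.01


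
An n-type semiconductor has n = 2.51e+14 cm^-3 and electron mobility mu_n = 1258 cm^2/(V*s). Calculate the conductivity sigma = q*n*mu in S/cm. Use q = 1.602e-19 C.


Step 1: sigma = q * n * mu
Step 2: sigma = 1.602e-19 * 2.51e+14 * 1258
Step 3: sigma = 5.058e-02 S/cm

5.058e-02


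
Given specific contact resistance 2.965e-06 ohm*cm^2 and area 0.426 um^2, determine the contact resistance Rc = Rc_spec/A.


Step 1: Convert area to cm^2: 0.426 um^2 = 4.2600e-09 cm^2
Step 2: Rc = Rc_spec / A = 2.965e-06 / 4.2600e-09
Step 3: Rc = 6.96e+02 ohms

6.96e+02


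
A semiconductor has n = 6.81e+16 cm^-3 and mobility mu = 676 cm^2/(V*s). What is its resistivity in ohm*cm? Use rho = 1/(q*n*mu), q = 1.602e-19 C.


Step 1: sigma = q * n * mu = 1.602e-19 * 6.81e+16 * 676 = 7.37490e+00 S/cm
Step 2: rho = 1 / sigma = 1 / 7.37490e+00 = 0.1356 ohm*cm

0.1356


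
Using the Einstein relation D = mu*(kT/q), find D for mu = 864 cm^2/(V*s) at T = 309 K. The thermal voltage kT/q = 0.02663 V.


Step 1: D = mu * (kT/q)
Step 2: D = 864 * 0.02663
Step 3: D = 23.01 cm^2/s

23.01


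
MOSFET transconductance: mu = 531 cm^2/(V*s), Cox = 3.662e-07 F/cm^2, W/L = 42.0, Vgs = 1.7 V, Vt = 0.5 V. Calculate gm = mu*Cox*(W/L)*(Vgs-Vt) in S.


Step 1: Vov = Vgs - Vt = 1.7 - 0.5 = 1.2 V
Step 2: gm = mu * Cox * (W/L) * Vov
Step 3: gm = 531 * 3.662e-07 * 42.0 * 1.2 = 9.80e-03 S

9.80e-03


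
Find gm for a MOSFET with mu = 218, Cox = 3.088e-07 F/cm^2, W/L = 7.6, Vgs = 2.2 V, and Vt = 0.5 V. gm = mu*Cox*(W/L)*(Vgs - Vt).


Step 1: Vov = Vgs - Vt = 2.2 - 0.5 = 1.7 V
Step 2: gm = mu * Cox * (W/L) * Vov
Step 3: gm = 218 * 3.088e-07 * 7.6 * 1.7 = 8.70e-04 S

8.70e-04


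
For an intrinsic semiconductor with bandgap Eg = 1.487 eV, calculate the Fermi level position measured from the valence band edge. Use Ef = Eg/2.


Step 1: For an intrinsic semiconductor, the Fermi level sits at midgap.
Step 2: Ef = Eg / 2 = 1.487 / 2 = 0.7435 eV

0.7435


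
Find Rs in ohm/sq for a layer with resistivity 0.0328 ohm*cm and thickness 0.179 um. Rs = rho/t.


Step 1: Convert thickness to cm: t = 0.179 um = 1.7900e-05 cm
Step 2: Rs = rho / t = 0.0328 / 1.7900e-05
Step 3: Rs = 1832.4 ohm/sq

1832.4


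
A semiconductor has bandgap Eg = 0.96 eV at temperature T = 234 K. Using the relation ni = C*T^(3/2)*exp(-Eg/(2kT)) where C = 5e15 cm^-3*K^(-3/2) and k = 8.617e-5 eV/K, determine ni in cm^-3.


Step 1: Compute kT = 8.617e-5 * 234 = 0.02016378 eV
Step 2: Exponent = -Eg/(2kT) = -0.96/(2*0.02016378) = -23.80506
Step 3: T^(3/2) = 234^1.5 = 3579.51
Step 4: ni = 5e15 * 3579.51 * exp(-23.80506) = 8.21e+08 cm^-3

8.21e+08


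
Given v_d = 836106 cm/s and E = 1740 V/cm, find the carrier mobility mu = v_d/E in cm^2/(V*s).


Step 1: mu = v_d / E
Step 2: mu = 836106 / 1740
Step 3: mu = 480.52 cm^2/(V*s)

480.52


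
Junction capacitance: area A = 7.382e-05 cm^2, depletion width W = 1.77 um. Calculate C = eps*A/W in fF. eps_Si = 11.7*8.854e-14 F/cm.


Step 1: eps_Si = 11.7 * 8.854e-14 = 1.035918e-12 F/cm
Step 2: W in cm = 1.77 * 1e-4 = 1.77e-04 cm
Step 3: C = 1.035918e-12 * 7.382e-05 / 1.77e-04 = 4.320422e-13 F
Step 4: C = 432.04 fF

432.04


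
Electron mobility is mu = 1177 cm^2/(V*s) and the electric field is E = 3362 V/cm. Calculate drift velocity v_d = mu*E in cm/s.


Step 1: v_d = mu * E
Step 2: v_d = 1177 * 3362 = 3957074
Step 3: v_d = 3.96e+06 cm/s

3.96e+06


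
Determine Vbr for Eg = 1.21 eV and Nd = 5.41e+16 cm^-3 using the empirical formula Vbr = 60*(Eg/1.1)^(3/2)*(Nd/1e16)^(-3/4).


Step 1: Eg/1.1 = 1.21/1.1 = 1.100000
Step 2: (Eg/1.1)^1.5 = 1.100000^1.5 = 1.153690
Step 3: (Nd/1e16)^(-0.75) = (5.41)^(-0.75) = 0.281905
Step 4: Vbr = 60 * 1.153690 * 0.281905 = 19.5 V

19.5


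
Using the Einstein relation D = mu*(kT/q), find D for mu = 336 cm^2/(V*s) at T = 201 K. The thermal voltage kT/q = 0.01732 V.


Step 1: D = mu * (kT/q)
Step 2: D = 336 * 0.01732
Step 3: D = 5.82 cm^2/s

5.82


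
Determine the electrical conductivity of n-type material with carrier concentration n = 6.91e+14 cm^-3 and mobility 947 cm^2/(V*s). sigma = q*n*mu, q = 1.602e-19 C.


Step 1: sigma = q * n * mu
Step 2: sigma = 1.602e-19 * 6.91e+14 * 947
Step 3: sigma = 1.048e-01 S/cm

1.048e-01


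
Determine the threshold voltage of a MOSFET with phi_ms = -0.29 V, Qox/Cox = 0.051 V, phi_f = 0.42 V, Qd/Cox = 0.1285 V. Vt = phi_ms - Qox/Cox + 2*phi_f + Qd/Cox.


Step 1: Vt = phi_ms - Qox/Cox + 2*phi_f + Qd/Cox
Step 2: Vt = -0.29 - 0.051 + 2*0.42 + 0.1285
Step 3: Vt = -0.29 - 0.051 + 0.84 + 0.1285
Step 4: Vt = 0.6275 V

0.6275


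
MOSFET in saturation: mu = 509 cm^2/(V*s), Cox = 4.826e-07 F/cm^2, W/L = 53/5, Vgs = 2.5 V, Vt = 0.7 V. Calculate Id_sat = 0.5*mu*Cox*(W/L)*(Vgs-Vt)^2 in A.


Step 1: Overdrive voltage Vov = Vgs - Vt = 2.5 - 0.7 = 1.8 V
Step 2: W/L = 53/5 = 10.6
Step 3: Id = 0.5 * 509 * 4.826e-07 * 10.6 * 1.8^2
Step 4: Id = 4.22e-03 A

4.22e-03


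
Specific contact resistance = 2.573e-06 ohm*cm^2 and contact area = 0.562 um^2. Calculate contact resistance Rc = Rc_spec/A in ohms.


Step 1: Convert area to cm^2: 0.562 um^2 = 5.6200e-09 cm^2
Step 2: Rc = Rc_spec / A = 2.573e-06 / 5.6200e-09
Step 3: Rc = 4.58e+02 ohms

4.58e+02


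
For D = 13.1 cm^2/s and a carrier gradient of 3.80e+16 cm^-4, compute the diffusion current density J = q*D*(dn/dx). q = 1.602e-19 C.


Step 1: J = q * D * (dn/dx)
Step 2: J = 1.602e-19 * 13.1 * 3.80e+16
Step 3: J = 7.97e-02 A/cm^2

7.97e-02


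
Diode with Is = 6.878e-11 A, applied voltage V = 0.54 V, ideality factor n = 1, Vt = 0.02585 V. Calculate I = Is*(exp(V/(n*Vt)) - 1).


Step 1: V/(n*Vt) = 0.54/(1*0.02585) = 20.8897
Step 2: exp(20.8897) = 1.1811e+09
Step 3: I = 6.878e-11 * (1.1811e+09 - 1) = 8.12e-02 A

8.12e-02


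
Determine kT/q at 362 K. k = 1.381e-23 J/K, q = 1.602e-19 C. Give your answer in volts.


Step 1: kT = 1.381e-23 * 362 = 4.99922e-21 J
Step 2: Vt = kT/q = 4.99922e-21 / 1.602e-19
Step 3: Vt = 0.03121 V

0.03121


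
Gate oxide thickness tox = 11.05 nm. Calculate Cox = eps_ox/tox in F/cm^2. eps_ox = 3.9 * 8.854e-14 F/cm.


Step 1: eps_ox = 3.9 * 8.854e-14 = 3.45306e-13 F/cm
Step 2: tox in cm = 11.05 nm * 1e-7 = 1.1050e-06 cm
Step 3: Cox = 3.45306e-13 / 1.1050e-06 = 3.12e-07 F/cm^2

3.12e-07
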